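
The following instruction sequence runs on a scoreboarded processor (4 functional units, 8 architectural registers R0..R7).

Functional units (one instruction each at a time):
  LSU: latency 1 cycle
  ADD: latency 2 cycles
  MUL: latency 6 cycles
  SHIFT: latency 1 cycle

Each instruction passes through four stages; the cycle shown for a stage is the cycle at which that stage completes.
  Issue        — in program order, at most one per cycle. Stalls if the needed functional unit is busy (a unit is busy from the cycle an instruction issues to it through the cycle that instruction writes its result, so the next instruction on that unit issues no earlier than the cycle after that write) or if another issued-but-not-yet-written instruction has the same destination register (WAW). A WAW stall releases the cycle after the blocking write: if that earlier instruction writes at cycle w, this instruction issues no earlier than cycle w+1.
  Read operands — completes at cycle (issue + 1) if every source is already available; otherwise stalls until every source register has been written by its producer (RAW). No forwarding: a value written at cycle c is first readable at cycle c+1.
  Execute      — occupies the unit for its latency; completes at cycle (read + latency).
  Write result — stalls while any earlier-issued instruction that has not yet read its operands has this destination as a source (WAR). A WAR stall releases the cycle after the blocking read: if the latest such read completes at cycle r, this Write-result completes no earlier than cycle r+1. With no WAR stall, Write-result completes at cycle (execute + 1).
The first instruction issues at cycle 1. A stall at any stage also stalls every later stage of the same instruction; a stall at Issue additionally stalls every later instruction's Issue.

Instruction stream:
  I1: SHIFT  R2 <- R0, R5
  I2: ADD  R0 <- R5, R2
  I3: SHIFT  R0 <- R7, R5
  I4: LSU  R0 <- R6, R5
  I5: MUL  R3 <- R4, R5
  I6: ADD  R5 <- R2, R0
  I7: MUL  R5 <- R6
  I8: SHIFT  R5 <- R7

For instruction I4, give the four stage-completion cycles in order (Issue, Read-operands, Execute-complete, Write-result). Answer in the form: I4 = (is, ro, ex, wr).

c1: issue I1 (SHIFT)
c2: I1 read-ops | issue I2 (ADD)
c3: I1 finished on SHIFT
c4: I1→R2
c5: I2 read-ops
c7: I2 finished on ADD
c8: I2→R0
c9: issue I3 (SHIFT)
c10: I3 read-ops
c11: I3 finished on SHIFT
c12: I3→R0
c13: issue I4 (LSU)
c14: I4 read-ops | issue I5 (MUL)
c15: I4 finished on LSU | I5 read-ops | issue I6 (ADD)
c16: I4→R0
c17: I6 read-ops
c19: I6 finished on ADD
c20: I6→R5
c21: I5 finished on MUL
c22: I5→R3
c23: issue I7 (MUL)
c24: I7 read-ops
c30: I7 finished on MUL
c31: I7→R5
c32: issue I8 (SHIFT)
c33: I8 read-ops
c34: I8 finished on SHIFT
c35: I8→R5

I4 = (13, 14, 15, 16)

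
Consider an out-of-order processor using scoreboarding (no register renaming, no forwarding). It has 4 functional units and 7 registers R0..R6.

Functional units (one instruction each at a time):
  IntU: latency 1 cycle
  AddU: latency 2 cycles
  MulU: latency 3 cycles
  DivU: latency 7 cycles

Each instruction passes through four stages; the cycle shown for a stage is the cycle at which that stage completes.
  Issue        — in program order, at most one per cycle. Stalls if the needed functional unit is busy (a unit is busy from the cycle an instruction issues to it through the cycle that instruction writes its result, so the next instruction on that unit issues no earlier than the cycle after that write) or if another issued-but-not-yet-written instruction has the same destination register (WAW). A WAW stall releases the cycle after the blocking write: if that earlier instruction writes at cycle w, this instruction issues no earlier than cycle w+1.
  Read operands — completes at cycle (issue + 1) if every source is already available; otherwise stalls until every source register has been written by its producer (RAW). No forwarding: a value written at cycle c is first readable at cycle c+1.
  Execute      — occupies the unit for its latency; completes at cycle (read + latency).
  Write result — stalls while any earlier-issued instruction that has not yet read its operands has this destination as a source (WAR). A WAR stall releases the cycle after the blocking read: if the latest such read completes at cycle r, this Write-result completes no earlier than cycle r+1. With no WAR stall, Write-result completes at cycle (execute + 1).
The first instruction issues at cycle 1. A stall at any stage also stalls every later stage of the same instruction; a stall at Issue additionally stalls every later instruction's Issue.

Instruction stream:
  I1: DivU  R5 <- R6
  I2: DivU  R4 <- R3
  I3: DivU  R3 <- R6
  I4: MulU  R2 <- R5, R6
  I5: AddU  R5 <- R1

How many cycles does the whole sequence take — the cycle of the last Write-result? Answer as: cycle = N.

c1: I1 issues→DivU
c2: I1 reads
c9: I1 exec-done
c10: I1 writes R5
c11: I2 issues→DivU
c12: I2 reads
c19: I2 exec-done
c20: I2 writes R4
c21: I3 issues→DivU
c22: I3 reads, I4 issues→MulU
c23: I4 reads, I5 issues→AddU
c24: I5 reads
c26: I4 exec-done, I5 exec-done
c27: I4 writes R2, I5 writes R5
c29: I3 exec-done
c30: I3 writes R3

cycle = 30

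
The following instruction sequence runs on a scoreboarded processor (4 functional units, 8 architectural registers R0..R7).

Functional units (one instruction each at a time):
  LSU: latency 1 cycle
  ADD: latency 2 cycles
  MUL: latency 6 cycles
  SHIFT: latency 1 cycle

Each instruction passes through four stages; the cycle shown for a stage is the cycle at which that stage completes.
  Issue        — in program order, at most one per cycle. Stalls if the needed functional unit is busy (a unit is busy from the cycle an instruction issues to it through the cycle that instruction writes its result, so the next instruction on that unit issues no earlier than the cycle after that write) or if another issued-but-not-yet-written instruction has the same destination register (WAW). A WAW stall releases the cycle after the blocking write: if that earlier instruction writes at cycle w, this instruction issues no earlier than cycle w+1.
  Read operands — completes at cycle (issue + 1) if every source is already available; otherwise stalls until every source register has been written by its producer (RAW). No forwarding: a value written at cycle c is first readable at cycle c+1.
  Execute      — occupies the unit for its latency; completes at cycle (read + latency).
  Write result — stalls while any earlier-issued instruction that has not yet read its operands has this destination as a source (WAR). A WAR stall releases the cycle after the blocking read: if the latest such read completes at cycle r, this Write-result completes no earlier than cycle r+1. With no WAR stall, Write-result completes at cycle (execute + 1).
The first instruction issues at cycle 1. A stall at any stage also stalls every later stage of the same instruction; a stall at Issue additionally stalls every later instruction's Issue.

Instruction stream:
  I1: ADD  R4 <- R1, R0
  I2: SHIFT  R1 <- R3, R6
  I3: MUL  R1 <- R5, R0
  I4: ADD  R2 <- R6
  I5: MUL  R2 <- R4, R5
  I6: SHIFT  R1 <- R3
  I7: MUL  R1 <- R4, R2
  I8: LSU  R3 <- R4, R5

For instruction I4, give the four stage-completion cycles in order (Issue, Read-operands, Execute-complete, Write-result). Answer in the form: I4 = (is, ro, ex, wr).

I4 = (7, 8, 10, 11)

1) issue 1, read 2, done 4, write 5
2) issue 2, read 3, done 4, write 5
3) issue 6, read 7, done 13, write 14  <WAW R1: wait I2 write@5>
4) issue 7, read 8, done 10, write 11
5) issue 15, read 16, done 22, write 23  <struct: MUL busy until I3 writes@14>
6) issue 16, read 17, done 18, write 19
7) issue 24, read 25, done 31, write 32  <struct: MUL busy until I5 writes@23>
8) issue 25, read 26, done 27, write 28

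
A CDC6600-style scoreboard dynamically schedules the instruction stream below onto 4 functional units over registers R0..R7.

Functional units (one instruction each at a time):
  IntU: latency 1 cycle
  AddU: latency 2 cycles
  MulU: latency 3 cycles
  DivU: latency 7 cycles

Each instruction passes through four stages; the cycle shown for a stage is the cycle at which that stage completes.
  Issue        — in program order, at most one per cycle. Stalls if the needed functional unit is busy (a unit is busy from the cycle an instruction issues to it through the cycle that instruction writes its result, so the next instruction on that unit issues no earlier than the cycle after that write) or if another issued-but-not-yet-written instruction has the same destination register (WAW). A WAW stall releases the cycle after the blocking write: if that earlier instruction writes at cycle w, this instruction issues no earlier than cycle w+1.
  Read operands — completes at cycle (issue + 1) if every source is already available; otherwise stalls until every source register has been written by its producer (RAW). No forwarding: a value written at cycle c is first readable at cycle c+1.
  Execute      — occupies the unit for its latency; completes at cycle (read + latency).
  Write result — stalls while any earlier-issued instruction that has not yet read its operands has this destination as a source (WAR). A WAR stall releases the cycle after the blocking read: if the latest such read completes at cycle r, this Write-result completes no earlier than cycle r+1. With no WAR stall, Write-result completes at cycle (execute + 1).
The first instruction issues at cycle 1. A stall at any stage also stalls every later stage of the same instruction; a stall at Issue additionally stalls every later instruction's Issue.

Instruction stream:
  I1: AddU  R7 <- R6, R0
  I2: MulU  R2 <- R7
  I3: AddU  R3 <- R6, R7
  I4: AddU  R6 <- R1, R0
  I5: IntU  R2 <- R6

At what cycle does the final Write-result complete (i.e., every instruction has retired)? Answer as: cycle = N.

[1] issue I1 (AddU)
[2] I1 read-ops; issue I2 (MulU)
[4] I1 finished on AddU
[5] I1→R7
[6] I2 read-ops; issue I3 (AddU)
[7] I3 read-ops
[9] I2 finished on MulU; I3 finished on AddU
[10] I2→R2; I3→R3
[11] issue I4 (AddU)
[12] I4 read-ops; issue I5 (IntU)
[14] I4 finished on AddU
[15] I4→R6
[16] I5 read-ops
[17] I5 finished on IntU
[18] I5→R2

cycle = 18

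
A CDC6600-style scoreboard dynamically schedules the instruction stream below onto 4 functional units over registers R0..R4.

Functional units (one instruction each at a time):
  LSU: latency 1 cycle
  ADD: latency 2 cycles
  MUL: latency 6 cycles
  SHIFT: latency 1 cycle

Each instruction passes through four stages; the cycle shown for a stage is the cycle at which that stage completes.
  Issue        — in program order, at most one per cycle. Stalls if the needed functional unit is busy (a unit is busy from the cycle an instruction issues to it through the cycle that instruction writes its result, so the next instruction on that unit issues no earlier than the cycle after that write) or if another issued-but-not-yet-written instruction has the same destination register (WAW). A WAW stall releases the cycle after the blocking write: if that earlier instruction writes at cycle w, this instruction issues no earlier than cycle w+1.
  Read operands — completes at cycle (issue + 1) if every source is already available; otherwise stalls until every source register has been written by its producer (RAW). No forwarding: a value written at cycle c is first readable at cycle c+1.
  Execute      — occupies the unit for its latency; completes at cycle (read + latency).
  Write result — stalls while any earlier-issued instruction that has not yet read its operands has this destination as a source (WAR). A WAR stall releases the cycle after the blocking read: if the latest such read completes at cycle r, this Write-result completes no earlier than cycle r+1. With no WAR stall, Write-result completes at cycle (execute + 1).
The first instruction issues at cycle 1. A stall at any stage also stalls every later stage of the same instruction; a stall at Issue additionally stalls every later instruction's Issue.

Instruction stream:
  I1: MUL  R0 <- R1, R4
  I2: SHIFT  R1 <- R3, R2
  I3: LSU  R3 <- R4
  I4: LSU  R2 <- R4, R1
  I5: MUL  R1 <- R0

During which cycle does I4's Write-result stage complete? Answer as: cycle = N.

t=1  I1 issues→MUL
t=2  I1 reads · I2 issues→SHIFT
t=3  I2 reads · I3 issues→LSU
t=4  I2 exec-done · I3 reads
t=5  I2 writes R1 · I3 exec-done
t=6  I3 writes R3
t=7  I4 issues→LSU
t=8  I1 exec-done · I4 reads
t=9  I1 writes R0 · I4 exec-done
t=10  I4 writes R2 · I5 issues→MUL
t=11  I5 reads
t=17  I5 exec-done
t=18  I5 writes R1

cycle = 10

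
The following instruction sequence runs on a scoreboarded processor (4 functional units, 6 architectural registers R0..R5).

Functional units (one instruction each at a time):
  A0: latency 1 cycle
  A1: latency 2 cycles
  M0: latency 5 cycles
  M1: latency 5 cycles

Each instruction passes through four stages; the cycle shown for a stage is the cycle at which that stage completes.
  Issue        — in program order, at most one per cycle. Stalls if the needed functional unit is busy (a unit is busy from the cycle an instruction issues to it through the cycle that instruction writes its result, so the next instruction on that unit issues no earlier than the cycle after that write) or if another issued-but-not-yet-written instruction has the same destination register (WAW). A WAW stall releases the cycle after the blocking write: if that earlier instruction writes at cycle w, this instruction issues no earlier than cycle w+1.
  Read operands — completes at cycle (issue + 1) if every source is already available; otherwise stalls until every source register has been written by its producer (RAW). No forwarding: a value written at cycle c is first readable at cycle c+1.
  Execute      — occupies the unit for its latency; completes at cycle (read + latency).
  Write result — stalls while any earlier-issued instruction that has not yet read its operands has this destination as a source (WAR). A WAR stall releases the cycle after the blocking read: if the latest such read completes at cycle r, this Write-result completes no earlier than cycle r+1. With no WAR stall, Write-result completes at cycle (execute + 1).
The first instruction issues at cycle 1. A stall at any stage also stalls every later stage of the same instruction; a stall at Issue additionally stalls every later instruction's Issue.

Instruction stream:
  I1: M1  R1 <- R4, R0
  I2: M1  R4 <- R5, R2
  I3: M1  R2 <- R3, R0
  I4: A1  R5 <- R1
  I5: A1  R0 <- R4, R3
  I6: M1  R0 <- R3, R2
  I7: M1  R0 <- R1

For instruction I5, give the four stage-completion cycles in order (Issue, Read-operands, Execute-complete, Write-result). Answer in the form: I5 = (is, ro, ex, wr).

I5 = (23, 24, 26, 27)

1) issue 1, read 2, done 7, write 8
2) issue 9, read 10, done 15, write 16  <struct: M1 busy until I1 writes@8>
3) issue 17, read 18, done 23, write 24  <struct: M1 busy until I2 writes@16>
4) issue 18, read 19, done 21, write 22
5) issue 23, read 24, done 26, write 27  <struct: A1 busy until I4 writes@22>
6) issue 28, read 29, done 34, write 35  <WAW R0: wait I5 write@27>
7) issue 36, read 37, done 42, write 43  <struct: M1 busy until I6 writes@35>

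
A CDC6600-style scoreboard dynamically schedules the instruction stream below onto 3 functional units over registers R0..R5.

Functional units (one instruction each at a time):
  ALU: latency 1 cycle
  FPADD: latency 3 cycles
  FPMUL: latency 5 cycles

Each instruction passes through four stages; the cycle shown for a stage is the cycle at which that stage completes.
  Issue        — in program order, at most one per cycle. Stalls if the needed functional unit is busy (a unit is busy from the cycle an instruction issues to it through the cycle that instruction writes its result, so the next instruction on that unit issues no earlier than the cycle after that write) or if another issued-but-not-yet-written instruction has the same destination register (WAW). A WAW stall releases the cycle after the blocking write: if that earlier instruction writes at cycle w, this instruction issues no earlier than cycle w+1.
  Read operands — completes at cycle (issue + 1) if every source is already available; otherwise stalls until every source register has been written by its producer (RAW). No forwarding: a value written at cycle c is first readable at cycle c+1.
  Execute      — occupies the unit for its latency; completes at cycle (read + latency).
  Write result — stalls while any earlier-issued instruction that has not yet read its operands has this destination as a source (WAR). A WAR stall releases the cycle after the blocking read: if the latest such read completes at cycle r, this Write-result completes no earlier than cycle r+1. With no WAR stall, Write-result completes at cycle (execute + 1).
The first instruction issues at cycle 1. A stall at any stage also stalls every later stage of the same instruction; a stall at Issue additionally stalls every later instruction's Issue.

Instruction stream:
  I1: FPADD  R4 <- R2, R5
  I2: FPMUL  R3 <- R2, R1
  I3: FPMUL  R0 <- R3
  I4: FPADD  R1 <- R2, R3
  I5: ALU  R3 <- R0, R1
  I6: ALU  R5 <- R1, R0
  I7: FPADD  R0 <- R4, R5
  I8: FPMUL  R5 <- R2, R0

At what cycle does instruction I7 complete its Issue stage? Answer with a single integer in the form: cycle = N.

I1: IS=1 RO=2 EX=5 WR=6
I2: IS=2 RO=3 EX=8 WR=9
I3: IS=10 RO=11 EX=16 WR=17  [struct: FPMUL busy until I2 writes@9]
I4: IS=11 RO=12 EX=15 WR=16
I5: IS=12 RO=18 EX=19 WR=20  [RAW R0: wait I3 write@17]
I6: IS=21 RO=22 EX=23 WR=24  [struct: ALU busy until I5 writes@20]
I7: IS=22 RO=25 EX=28 WR=29  [RAW R5: wait I6 write@24]
I8: IS=25 RO=30 EX=35 WR=36  [WAW R5: wait I6 write@24; RAW R0: wait I7 write@29]

cycle = 22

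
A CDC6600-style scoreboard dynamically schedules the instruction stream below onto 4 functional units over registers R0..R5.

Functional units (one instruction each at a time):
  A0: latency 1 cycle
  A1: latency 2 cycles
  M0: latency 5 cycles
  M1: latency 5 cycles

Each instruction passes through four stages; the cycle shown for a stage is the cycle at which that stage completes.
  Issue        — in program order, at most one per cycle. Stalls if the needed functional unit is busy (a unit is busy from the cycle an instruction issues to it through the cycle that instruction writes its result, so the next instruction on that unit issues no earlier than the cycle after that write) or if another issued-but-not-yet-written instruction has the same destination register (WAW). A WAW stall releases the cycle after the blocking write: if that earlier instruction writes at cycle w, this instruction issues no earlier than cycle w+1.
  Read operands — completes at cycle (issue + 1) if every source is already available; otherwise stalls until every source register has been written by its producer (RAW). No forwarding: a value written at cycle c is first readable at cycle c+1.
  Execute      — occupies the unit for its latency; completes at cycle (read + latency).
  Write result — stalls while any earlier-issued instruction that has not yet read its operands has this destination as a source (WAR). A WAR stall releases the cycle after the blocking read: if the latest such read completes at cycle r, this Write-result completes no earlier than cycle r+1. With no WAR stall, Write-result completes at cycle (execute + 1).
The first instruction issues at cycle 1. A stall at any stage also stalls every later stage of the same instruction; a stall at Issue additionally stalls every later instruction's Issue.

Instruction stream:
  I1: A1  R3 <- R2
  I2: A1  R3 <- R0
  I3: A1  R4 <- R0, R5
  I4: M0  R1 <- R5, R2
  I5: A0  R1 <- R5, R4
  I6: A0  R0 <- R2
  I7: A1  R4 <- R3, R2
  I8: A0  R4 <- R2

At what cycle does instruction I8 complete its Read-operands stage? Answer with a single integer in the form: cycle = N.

cycle = 31

cycle 1: I1 issues→A1
cycle 2: I1 reads
cycle 4: I1 exec-done
cycle 5: I1 writes R3
cycle 6: I2 issues→A1
cycle 7: I2 reads
cycle 9: I2 exec-done
cycle 10: I2 writes R3
cycle 11: I3 issues→A1
cycle 12: I3 reads · I4 issues→M0
cycle 13: I4 reads
cycle 14: I3 exec-done
cycle 15: I3 writes R4
cycle 18: I4 exec-done
cycle 19: I4 writes R1
cycle 20: I5 issues→A0
cycle 21: I5 reads
cycle 22: I5 exec-done
cycle 23: I5 writes R1
cycle 24: I6 issues→A0
cycle 25: I6 reads · I7 issues→A1
cycle 26: I6 exec-done · I7 reads
cycle 27: I6 writes R0
cycle 28: I7 exec-done
cycle 29: I7 writes R4
cycle 30: I8 issues→A0
cycle 31: I8 reads
cycle 32: I8 exec-done
cycle 33: I8 writes R4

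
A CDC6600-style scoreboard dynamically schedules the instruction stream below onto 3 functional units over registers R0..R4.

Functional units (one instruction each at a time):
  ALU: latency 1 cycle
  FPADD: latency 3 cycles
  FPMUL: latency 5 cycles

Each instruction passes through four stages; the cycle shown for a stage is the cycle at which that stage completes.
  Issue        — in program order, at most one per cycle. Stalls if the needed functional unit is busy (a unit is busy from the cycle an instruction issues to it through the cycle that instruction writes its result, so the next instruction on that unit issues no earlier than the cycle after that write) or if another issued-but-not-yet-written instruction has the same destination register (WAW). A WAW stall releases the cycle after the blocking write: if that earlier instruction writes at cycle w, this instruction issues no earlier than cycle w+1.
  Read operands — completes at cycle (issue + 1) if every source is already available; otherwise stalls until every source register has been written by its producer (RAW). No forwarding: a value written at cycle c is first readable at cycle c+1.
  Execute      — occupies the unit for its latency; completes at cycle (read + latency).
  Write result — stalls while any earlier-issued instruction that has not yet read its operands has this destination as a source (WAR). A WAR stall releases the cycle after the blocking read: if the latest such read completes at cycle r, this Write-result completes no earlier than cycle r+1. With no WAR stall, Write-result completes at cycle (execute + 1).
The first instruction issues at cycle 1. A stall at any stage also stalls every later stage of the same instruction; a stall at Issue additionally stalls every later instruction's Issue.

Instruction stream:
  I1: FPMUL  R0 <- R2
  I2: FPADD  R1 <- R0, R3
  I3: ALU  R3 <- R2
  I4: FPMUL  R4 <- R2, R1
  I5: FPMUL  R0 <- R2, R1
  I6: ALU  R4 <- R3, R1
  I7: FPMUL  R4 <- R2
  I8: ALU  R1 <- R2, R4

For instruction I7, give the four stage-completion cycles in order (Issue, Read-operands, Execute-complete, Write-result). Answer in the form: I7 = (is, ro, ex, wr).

I7 = (29, 30, 35, 36)

I1  is:1  ro:2  ex:7  wr:8
I2  is:2  ro:9  ex:12  wr:13  — RAW R0: wait I1 write@8
I3  is:3  ro:4  ex:5  wr:10  — WAR R3: wait I2 read@9
I4  is:9  ro:14  ex:19  wr:20  — struct: FPMUL busy until I1 writes@8, RAW R1: wait I2 write@13
I5  is:21  ro:22  ex:27  wr:28  — struct: FPMUL busy until I4 writes@20
I6  is:22  ro:23  ex:24  wr:25
I7  is:29  ro:30  ex:35  wr:36  — struct: FPMUL busy until I5 writes@28
I8  is:30  ro:37  ex:38  wr:39  — RAW R4: wait I7 write@36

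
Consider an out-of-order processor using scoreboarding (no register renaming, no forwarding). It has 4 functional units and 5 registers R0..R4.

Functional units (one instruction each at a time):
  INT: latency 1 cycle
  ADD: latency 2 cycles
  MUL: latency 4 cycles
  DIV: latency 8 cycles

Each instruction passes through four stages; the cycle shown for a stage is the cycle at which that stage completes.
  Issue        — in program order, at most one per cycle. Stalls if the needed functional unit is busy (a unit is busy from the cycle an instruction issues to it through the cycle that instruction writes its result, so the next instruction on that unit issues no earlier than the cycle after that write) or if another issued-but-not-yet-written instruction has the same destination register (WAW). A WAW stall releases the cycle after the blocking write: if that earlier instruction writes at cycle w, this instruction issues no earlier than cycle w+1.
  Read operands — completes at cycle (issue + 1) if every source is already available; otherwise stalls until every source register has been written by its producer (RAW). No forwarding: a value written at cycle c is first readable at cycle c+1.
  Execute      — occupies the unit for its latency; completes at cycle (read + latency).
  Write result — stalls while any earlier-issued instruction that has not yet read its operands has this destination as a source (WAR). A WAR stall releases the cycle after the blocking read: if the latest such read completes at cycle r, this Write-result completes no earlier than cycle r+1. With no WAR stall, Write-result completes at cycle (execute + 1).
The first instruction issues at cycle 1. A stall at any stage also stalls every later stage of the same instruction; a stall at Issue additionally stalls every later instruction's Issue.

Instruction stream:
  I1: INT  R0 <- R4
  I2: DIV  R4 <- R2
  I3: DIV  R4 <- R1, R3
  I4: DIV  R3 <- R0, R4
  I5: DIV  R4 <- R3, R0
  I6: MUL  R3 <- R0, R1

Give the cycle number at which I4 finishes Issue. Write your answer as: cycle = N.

[1] I1 issues→INT
[2] I1 reads; I2 issues→DIV
[3] I1 exec-done; I2 reads
[4] I1 writes R0
[11] I2 exec-done
[12] I2 writes R4
[13] I3 issues→DIV
[14] I3 reads
[22] I3 exec-done
[23] I3 writes R4
[24] I4 issues→DIV
[25] I4 reads
[33] I4 exec-done
[34] I4 writes R3
[35] I5 issues→DIV
[36] I5 reads; I6 issues→MUL
[37] I6 reads
[41] I6 exec-done
[42] I6 writes R3
[44] I5 exec-done
[45] I5 writes R4

cycle = 24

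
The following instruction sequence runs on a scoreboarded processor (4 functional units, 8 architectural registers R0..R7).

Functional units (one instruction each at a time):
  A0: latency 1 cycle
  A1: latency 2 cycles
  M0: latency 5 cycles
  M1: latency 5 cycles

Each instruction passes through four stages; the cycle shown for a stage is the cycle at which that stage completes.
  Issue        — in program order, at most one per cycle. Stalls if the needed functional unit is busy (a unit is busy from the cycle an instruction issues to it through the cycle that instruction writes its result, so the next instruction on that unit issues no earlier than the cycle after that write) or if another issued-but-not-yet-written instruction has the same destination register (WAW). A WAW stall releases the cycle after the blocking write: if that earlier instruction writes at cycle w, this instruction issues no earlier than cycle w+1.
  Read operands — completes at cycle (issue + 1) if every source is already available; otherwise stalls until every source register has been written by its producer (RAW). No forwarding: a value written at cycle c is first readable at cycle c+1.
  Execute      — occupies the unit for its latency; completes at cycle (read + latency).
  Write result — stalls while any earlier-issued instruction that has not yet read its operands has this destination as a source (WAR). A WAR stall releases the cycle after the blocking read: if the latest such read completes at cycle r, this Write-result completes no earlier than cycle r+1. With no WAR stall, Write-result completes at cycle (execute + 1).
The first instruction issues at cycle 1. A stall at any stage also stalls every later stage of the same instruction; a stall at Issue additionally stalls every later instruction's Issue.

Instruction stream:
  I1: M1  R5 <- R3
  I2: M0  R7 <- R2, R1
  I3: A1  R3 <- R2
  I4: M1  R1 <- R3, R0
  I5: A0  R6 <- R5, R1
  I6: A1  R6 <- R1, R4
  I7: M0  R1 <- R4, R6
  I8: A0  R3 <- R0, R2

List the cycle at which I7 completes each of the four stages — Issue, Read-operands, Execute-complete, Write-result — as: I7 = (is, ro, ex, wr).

[1] I1→M1
[2] I1 RO; I2→M0
[3] I2 RO; I3→A1
[4] I3 RO
[6] I3 EX
[7] I1 EX; I3 WR R3
[8] I1 WR R5; I2 EX
[9] I2 WR R7; I4→M1
[10] I4 RO; I5→A0
[15] I4 EX
[16] I4 WR R1
[17] I5 RO
[18] I5 EX
[19] I5 WR R6
[20] I6→A1
[21] I6 RO; I7→M0
[22] I8→A0
[23] I6 EX; I8 RO
[24] I6 WR R6; I8 EX
[25] I7 RO; I8 WR R3
[30] I7 EX
[31] I7 WR R1

I7 = (21, 25, 30, 31)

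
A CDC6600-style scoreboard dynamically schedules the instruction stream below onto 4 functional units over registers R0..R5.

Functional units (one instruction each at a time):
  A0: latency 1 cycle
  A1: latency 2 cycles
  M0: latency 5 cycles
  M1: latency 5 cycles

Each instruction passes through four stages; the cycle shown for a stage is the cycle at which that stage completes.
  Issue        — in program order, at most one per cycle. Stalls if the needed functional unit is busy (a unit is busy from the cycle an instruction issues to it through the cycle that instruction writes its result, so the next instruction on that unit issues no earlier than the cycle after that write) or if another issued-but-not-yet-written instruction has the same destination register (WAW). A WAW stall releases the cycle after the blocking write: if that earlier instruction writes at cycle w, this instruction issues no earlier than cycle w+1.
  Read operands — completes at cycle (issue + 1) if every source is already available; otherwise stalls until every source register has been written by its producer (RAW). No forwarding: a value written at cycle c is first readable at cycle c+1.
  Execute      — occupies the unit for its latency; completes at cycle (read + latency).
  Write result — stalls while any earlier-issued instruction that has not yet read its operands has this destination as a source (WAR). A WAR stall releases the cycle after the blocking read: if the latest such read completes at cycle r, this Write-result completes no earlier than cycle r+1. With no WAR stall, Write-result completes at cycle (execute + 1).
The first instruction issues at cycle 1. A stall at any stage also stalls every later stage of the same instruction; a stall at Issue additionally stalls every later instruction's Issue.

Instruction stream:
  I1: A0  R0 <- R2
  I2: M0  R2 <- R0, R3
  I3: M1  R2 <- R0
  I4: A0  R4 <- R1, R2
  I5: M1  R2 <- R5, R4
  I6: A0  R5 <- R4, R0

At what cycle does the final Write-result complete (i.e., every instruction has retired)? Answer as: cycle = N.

cycle = 29

t=1  I1→A0
t=2  I1 RO, I2→M0
t=3  I1 EX
t=4  I1 WR R0
t=5  I2 RO
t=10  I2 EX
t=11  I2 WR R2
t=12  I3→M1
t=13  I3 RO, I4→A0
t=18  I3 EX
t=19  I3 WR R2
t=20  I4 RO, I5→M1
t=21  I4 EX
t=22  I4 WR R4
t=23  I5 RO, I6→A0
t=24  I6 RO
t=25  I6 EX
t=26  I6 WR R5
t=28  I5 EX
t=29  I5 WR R2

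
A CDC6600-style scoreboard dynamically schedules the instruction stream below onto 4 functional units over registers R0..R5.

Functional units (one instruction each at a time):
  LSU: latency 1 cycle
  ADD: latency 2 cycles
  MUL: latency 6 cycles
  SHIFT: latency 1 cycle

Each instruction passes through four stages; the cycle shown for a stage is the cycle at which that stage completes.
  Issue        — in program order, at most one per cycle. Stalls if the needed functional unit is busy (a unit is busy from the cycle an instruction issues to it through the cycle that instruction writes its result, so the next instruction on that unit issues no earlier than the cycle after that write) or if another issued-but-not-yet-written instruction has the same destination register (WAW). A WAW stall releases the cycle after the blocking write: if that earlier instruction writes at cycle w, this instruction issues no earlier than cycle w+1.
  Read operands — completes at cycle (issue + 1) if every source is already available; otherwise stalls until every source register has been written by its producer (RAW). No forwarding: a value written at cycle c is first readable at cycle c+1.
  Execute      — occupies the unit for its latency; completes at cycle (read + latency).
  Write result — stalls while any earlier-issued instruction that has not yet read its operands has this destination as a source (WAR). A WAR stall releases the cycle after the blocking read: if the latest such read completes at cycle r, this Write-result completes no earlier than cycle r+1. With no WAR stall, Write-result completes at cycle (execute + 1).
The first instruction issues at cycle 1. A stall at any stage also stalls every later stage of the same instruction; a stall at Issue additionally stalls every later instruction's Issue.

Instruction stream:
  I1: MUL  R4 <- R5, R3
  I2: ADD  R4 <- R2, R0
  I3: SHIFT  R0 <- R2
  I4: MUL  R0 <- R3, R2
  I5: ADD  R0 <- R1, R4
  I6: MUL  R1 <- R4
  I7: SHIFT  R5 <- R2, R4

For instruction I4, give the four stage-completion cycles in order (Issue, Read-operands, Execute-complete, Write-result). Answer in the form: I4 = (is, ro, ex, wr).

I4 = (15, 16, 22, 23)

t=1  I1 dispatched to MUL
t=2  I1 operands ready
t=8  I1 complete
t=9  R4←I1
t=10  I2 dispatched to ADD
t=11  I2 operands ready | I3 dispatched to SHIFT
t=12  I3 operands ready
t=13  I2 complete | I3 complete
t=14  R4←I2 | R0←I3
t=15  I4 dispatched to MUL
t=16  I4 operands ready
t=22  I4 complete
t=23  R0←I4
t=24  I5 dispatched to ADD
t=25  I5 operands ready | I6 dispatched to MUL
t=26  I6 operands ready | I7 dispatched to SHIFT
t=27  I5 complete | I7 operands ready
t=28  R0←I5 | I7 complete
t=29  R5←I7
t=32  I6 complete
t=33  R1←I6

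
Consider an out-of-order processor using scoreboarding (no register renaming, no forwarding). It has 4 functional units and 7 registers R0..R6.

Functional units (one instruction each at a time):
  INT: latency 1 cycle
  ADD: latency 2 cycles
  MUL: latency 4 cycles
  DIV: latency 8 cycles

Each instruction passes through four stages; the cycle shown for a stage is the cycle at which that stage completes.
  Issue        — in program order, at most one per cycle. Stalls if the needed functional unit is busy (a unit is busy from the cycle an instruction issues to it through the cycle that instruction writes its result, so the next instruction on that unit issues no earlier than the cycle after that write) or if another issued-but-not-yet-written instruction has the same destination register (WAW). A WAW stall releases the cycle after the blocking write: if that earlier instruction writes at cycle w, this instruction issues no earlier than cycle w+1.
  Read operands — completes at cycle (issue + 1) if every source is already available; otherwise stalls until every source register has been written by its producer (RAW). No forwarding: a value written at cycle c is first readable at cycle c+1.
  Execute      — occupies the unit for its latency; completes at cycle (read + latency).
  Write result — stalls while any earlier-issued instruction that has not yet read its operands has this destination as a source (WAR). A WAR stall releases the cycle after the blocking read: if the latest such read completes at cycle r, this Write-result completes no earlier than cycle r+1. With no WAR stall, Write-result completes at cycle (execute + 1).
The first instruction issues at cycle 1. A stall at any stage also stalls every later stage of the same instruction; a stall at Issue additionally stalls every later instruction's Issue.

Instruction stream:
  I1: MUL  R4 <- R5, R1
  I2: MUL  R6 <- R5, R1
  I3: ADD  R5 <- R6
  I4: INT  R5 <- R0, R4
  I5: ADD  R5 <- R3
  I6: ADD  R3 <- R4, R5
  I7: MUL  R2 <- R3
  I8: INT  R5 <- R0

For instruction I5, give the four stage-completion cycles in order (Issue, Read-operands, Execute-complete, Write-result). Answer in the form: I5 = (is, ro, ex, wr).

I5 = (23, 24, 26, 27)

[I1] 1/2/6/7
[I2] 8/9/13/14  (struct: MUL busy until I1 writes@7)
[I3] 9/15/17/18  (RAW R6: wait I2 write@14)
[I4] 19/20/21/22  (WAW R5: wait I3 write@18)
[I5] 23/24/26/27  (WAW R5: wait I4 write@22)
[I6] 28/29/31/32  (struct: ADD busy until I5 writes@27)
[I7] 29/33/37/38  (RAW R3: wait I6 write@32)
[I8] 30/31/32/33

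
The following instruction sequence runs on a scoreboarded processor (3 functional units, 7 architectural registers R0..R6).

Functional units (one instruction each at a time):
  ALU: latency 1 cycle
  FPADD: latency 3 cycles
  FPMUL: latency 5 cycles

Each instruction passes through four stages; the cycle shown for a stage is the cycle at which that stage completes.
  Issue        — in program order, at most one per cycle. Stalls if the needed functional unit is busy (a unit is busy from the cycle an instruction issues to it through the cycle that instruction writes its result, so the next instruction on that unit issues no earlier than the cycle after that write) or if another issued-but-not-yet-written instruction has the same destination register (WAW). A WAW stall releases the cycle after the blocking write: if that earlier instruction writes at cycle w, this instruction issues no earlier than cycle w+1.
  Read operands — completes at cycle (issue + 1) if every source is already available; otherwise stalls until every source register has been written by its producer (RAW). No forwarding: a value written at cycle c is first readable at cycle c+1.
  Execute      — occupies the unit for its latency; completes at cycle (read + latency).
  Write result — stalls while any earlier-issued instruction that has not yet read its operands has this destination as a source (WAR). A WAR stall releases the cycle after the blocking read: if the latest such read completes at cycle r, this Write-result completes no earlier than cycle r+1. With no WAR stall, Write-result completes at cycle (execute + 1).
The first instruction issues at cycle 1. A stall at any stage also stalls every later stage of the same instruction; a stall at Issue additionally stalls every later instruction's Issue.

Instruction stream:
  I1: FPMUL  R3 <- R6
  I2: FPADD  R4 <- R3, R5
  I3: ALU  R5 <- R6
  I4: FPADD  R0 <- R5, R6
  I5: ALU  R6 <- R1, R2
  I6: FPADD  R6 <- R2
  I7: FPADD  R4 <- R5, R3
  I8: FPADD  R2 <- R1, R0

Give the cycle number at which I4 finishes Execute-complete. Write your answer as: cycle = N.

I1 -> (1, 2, 7, 8)
I2 -> (2, 9, 12, 13)  // RAW R3: wait I1 write@8
I3 -> (3, 4, 5, 10)  // WAR R5: wait I2 read@9
I4 -> (14, 15, 18, 19)  // struct: FPADD busy until I2 writes@13
I5 -> (15, 16, 17, 18)
I6 -> (20, 21, 24, 25)  // struct: FPADD busy until I4 writes@19
I7 -> (26, 27, 30, 31)  // struct: FPADD busy until I6 writes@25
I8 -> (32, 33, 36, 37)  // struct: FPADD busy until I7 writes@31

cycle = 18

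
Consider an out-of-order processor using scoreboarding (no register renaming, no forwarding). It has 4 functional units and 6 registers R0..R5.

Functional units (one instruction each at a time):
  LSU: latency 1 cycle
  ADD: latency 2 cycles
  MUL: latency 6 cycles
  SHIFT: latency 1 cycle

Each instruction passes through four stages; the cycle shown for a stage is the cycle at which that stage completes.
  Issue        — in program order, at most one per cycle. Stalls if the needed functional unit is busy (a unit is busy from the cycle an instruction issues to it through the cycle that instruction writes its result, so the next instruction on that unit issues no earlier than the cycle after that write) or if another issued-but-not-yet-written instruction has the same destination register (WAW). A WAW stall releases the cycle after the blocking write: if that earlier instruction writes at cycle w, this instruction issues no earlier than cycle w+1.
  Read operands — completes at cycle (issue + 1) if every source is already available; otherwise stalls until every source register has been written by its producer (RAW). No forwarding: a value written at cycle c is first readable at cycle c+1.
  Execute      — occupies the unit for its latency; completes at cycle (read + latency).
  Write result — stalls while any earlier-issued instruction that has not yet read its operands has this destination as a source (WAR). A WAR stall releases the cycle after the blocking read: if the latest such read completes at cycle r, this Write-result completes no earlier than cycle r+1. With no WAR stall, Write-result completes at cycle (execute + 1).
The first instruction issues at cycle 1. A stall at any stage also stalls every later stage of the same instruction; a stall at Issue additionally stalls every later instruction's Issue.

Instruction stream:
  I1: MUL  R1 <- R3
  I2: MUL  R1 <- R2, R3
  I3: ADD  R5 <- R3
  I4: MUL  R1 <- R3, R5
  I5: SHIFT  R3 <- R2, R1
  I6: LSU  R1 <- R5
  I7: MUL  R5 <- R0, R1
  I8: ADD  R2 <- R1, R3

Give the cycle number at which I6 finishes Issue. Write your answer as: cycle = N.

cycle = 28

I1: IS=1 RO=2 EX=8 WR=9
I2: IS=10 RO=11 EX=17 WR=18  [struct: MUL busy until I1 writes@9]
I3: IS=11 RO=12 EX=14 WR=15
I4: IS=19 RO=20 EX=26 WR=27  [struct: MUL busy until I2 writes@18]
I5: IS=20 RO=28 EX=29 WR=30  [RAW R1: wait I4 write@27]
I6: IS=28 RO=29 EX=30 WR=31  [WAW R1: wait I4 write@27]
I7: IS=29 RO=32 EX=38 WR=39  [RAW R1: wait I6 write@31]
I8: IS=30 RO=32 EX=34 WR=35  [RAW R1: wait I6 write@31]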